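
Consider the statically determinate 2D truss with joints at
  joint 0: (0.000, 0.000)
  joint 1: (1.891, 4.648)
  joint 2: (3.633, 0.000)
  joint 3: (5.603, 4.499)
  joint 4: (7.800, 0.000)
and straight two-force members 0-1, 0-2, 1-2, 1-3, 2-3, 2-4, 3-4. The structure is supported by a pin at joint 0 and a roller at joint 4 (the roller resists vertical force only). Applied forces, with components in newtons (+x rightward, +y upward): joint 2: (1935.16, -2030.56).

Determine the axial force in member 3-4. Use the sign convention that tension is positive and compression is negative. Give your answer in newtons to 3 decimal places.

N=5 nodes, M=7 members, R=3 reactions → 2N=10, M+R=10
member 0 (0-1): L=5.0179, (cx,cy)=(0.3768,0.9263)
member 1 (0-2): L=3.6330, (cx,cy)=(1.0000,0.0000)
member 2 (1-2): L=4.9637, (cx,cy)=(0.3509,-0.9364)
member 3 (1-3): L=3.7150, (cx,cy)=(0.9992,-0.0401)
member 4 (2-3): L=4.9114, (cx,cy)=(0.4011,0.9160)
member 5 (2-4): L=4.1670, (cx,cy)=(1.0000,0.0000)
member 6 (3-4): L=5.0068, (cx,cy)=(0.4388,-0.8986)
solve A·x = −loads:
  F[0-1] = -1171.1287 N (compression)
  F[0-2] = +2376.4968 N (tension)
  F[1-2] = +1195.3735 N (tension)
  F[1-3] = -861.5425 N (compression)
  F[2-3] = +994.7455 N (tension)
  F[2-4] = +461.8497 N (tension)
  F[3-4] = -1052.5163 N (compression)
  Rx@0 = -1935.1600 N
  Ry@0 = +1084.7876 N
  Ry@4 = +945.7724 N

-1052.516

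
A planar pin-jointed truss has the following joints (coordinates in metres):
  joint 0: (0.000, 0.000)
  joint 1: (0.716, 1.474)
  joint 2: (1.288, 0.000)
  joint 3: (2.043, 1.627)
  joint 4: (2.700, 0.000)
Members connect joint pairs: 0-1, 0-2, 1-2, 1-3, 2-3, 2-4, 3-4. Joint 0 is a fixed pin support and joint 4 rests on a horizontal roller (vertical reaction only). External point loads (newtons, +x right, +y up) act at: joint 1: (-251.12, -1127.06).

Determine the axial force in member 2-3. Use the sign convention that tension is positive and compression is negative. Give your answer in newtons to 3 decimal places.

N=5 nodes, M=7 members, R=3 reactions → 2N=10, M+R=10
member 0 (0-1): L=1.6387, (cx,cy)=(0.4369,0.8995)
member 1 (0-2): L=1.2880, (cx,cy)=(1.0000,0.0000)
member 2 (1-2): L=1.5811, (cx,cy)=(0.3618,-0.9323)
member 3 (1-3): L=1.3358, (cx,cy)=(0.9934,0.1145)
member 4 (2-3): L=1.7936, (cx,cy)=(0.4209,0.9071)
member 5 (2-4): L=1.4120, (cx,cy)=(1.0000,0.0000)
member 6 (3-4): L=1.7546, (cx,cy)=(0.3744,-0.9273)
solve A·x = −loads:
  F[0-1] = -1073.1287 N (compression)
  F[0-2] = +217.7645 N (tension)
  F[1-2] = -191.8879 N (compression)
  F[1-3] = -149.3270 N (compression)
  F[2-3] = +197.2130 N (tension)
  F[2-4] = +65.3312 N (tension)
  F[3-4] = -174.4795 N (compression)
  Rx@0 = +251.1200 N
  Ry@0 = +965.2733 N
  Ry@4 = +161.7867 N

197.213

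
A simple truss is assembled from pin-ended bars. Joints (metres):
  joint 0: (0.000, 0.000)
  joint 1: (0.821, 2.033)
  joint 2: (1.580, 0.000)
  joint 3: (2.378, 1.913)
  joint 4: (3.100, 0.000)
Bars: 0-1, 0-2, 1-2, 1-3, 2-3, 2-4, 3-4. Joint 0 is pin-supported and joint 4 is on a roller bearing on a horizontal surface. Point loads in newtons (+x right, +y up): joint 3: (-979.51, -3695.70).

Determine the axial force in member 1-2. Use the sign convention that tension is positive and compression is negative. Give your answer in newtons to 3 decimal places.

1660.429

N=5 nodes, M=7 members, R=3 reactions → 2N=10, M+R=10
member 0 (0-1): L=2.1925, (cx,cy)=(0.3745,0.9272)
member 1 (0-2): L=1.5800, (cx,cy)=(1.0000,0.0000)
member 2 (1-2): L=2.1701, (cx,cy)=(0.3498,-0.9368)
member 3 (1-3): L=1.5616, (cx,cy)=(0.9970,-0.0768)
member 4 (2-3): L=2.0728, (cx,cy)=(0.3850,0.9229)
member 5 (2-4): L=1.5200, (cx,cy)=(1.0000,0.0000)
member 6 (3-4): L=2.0447, (cx,cy)=(0.3531,-0.9356)
solve A·x = −loads:
  F[0-1] = -1580.1575 N (compression)
  F[0-2] = -387.8113 N (compression)
  F[1-2] = +1660.4286 N (tension)
  F[1-3] = -1175.9264 N (compression)
  F[2-3] = -1685.4715 N (compression)
  F[2-4] = +841.8328 N (tension)
  F[3-4] = -2384.0814 N (compression)
  Rx@0 = +979.5100 N
  Ry@0 = +1465.1929 N
  Ry@4 = +2230.5071 N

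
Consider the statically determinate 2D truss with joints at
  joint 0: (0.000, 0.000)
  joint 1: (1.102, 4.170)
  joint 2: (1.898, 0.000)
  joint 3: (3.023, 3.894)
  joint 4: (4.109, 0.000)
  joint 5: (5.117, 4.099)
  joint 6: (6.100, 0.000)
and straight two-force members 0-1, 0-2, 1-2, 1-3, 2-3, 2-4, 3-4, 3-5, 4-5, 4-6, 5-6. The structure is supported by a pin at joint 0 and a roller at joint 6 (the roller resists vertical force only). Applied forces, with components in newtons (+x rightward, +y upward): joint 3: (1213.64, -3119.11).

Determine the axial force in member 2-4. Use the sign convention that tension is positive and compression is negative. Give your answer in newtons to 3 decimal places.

N=7 nodes, M=11 members, R=3 reactions → 2N=14, M+R=14
member 0 (0-1): L=4.3132, (cx,cy)=(0.2555,0.9668)
member 1 (0-2): L=1.8980, (cx,cy)=(1.0000,0.0000)
member 2 (1-2): L=4.2453, (cx,cy)=(0.1875,-0.9823)
member 3 (1-3): L=1.9407, (cx,cy)=(0.9898,-0.1422)
member 4 (2-3): L=4.0533, (cx,cy)=(0.2776,0.9607)
member 5 (2-4): L=2.2110, (cx,cy)=(1.0000,0.0000)
member 6 (3-4): L=4.0426, (cx,cy)=(0.2686,-0.9632)
member 7 (3-5): L=2.1040, (cx,cy)=(0.9952,0.0974)
member 8 (4-5): L=4.2211, (cx,cy)=(0.2388,0.9711)
member 9 (4-6): L=1.9910, (cx,cy)=(1.0000,0.0000)
member 10 (5-6): L=4.2152, (cx,cy)=(0.2332,-0.9724)
solve A·x = −loads:
  F[0-1] = -826.0373 N (compression)
  F[0-2] = +1424.6904 N (tension)
  F[1-2] = +867.7085 N (tension)
  F[1-3] = -377.5851 N (compression)
  F[2-3] = -887.1764 N (compression)
  F[2-4] = +1833.6274 N (tension)
  F[3-4] = -2526.4244 N (compression)
  F[3-5] = -1160.4530 N (compression)
  F[4-5] = +2506.0583 N (tension)
  F[4-6] = +556.4871 N (tension)
  F[5-6] = -2386.2832 N (compression)
  Rx@0 = -1213.6400 N
  Ry@0 = +798.6209 N
  Ry@6 = +2320.4891 N

1833.627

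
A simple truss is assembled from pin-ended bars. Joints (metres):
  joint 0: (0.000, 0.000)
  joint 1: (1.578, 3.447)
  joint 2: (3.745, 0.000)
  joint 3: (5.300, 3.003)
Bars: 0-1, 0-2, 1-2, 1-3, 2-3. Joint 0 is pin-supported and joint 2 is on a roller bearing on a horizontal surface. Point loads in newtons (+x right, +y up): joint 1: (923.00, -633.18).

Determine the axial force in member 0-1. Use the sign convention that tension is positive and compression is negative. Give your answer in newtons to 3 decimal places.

531.395

N=4 nodes, M=5 members, R=3 reactions → 2N=8, M+R=8
member 0 (0-1): L=3.7910, (cx,cy)=(0.4162,0.9093)
member 1 (0-2): L=3.7450, (cx,cy)=(1.0000,0.0000)
member 2 (1-2): L=4.0716, (cx,cy)=(0.5322,-0.8466)
member 3 (1-3): L=3.7484, (cx,cy)=(0.9930,-0.1185)
member 4 (2-3): L=3.3817, (cx,cy)=(0.4598,0.8880)
solve A·x = −loads:
  F[0-1] = +531.3952 N (tension)
  F[0-2] = +701.8089 N (tension)
  F[1-2] = -1318.6273 N (compression)
  F[1-3] = -0.0000 N (compression)
  F[2-3] = +0.0000 N (tension)
  Rx@0 = -923.0000 N
  Ry@0 = -483.1722 N
  Ry@2 = +1116.3522 N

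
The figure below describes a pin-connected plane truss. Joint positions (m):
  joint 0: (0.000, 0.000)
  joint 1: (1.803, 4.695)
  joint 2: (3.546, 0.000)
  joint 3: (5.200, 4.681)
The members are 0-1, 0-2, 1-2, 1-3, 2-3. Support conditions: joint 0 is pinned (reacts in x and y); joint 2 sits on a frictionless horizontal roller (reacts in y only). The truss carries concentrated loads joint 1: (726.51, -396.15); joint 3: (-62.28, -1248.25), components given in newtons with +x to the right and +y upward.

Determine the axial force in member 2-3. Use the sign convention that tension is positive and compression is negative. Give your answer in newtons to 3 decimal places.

N=4 nodes, M=5 members, R=3 reactions → 2N=8, M+R=8
member 0 (0-1): L=5.0293, (cx,cy)=(0.3585,0.9335)
member 1 (0-2): L=3.5460, (cx,cy)=(1.0000,0.0000)
member 2 (1-2): L=5.0081, (cx,cy)=(0.3480,-0.9375)
member 3 (1-3): L=3.3970, (cx,cy)=(1.0000,-0.0041)
member 4 (2-3): L=4.9646, (cx,cy)=(0.3332,0.9429)
solve A·x = −loads:
  F[0-1] = +1357.4454 N (tension)
  F[0-2] = +177.5867 N (tension)
  F[1-2] = -1775.9555 N (compression)
  F[1-3] = +378.2332 N (tension)
  F[2-3] = -1322.2284 N (compression)
  Rx@0 = -664.2300 N
  Ry@0 = -1267.2160 N
  Ry@2 = +2911.6160 N

-1322.228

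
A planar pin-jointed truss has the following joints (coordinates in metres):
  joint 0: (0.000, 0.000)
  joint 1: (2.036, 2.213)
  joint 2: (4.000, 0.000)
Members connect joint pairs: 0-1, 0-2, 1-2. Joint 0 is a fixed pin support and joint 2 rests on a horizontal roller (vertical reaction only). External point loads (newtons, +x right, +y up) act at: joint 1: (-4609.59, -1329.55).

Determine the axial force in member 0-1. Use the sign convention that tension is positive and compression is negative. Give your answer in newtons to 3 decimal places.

N=3 nodes, M=3 members, R=3 reactions → 2N=6, M+R=6
member 0 (0-1): L=3.0071, (cx,cy)=(0.6771,0.7359)
member 1 (0-2): L=4.0000, (cx,cy)=(1.0000,0.0000)
member 2 (1-2): L=2.9588, (cx,cy)=(0.6638,-0.7479)
solve A·x = −loads:
  F[0-1] = -4352.4373 N (compression)
  F[0-2] = -1662.7126 N (compression)
  F[1-2] = +2504.9292 N (tension)
  Rx@0 = +4609.5900 N
  Ry@0 = +3203.0647 N
  Ry@2 = -1873.5147 N

-4352.437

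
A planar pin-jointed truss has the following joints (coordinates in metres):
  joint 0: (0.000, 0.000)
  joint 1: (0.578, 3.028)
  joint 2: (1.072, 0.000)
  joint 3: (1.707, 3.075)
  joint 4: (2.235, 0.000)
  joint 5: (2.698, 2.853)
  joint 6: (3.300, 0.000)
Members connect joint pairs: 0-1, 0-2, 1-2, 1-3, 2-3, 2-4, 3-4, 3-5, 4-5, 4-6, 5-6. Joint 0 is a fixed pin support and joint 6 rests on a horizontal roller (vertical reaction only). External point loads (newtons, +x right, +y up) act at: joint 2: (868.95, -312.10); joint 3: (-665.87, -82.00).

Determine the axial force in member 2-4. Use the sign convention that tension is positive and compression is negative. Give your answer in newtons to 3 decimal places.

N=7 nodes, M=11 members, R=3 reactions → 2N=14, M+R=14
member 0 (0-1): L=3.0827, (cx,cy)=(0.1875,0.9823)
member 1 (0-2): L=1.0720, (cx,cy)=(1.0000,0.0000)
member 2 (1-2): L=3.0680, (cx,cy)=(0.1610,-0.9870)
member 3 (1-3): L=1.1300, (cx,cy)=(0.9991,0.0416)
member 4 (2-3): L=3.1399, (cx,cy)=(0.2022,0.9793)
member 5 (2-4): L=1.1630, (cx,cy)=(1.0000,0.0000)
member 6 (3-4): L=3.1200, (cx,cy)=(0.1692,-0.9856)
member 7 (3-5): L=1.0156, (cx,cy)=(0.9758,-0.2186)
member 8 (4-5): L=2.8903, (cx,cy)=(0.1602,0.9871)
member 9 (4-6): L=1.0650, (cx,cy)=(1.0000,0.0000)
member 10 (5-6): L=2.9158, (cx,cy)=(0.2065,-0.9785)
solve A·x = −loads:
  F[0-1] = -886.4904 N (compression)
  F[0-2] = +369.2967 N (tension)
  F[1-2] = +869.3648 N (tension)
  F[1-3] = -306.4629 N (compression)
  F[2-3] = -557.4399 N (compression)
  F[2-4] = -246.9374 N (compression)
  F[3-4] = +444.6189 N (tension)
  F[3-5] = +175.9496 N (tension)
  F[4-5] = -443.9388 N (compression)
  F[4-6] = -100.5798 N (compression)
  F[5-6] = +487.1641 N (tension)
  Rx@0 = -203.0800 N
  Ry@0 = +870.7682 N
  Ry@6 = -476.6682 N

-246.937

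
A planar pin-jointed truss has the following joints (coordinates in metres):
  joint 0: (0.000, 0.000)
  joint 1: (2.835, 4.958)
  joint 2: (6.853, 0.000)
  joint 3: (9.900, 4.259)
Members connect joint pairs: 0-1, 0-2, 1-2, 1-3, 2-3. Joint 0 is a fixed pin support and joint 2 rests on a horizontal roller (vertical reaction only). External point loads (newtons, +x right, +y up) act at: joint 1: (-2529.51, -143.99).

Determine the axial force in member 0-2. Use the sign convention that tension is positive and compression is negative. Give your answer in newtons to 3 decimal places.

-1434.810

N=4 nodes, M=5 members, R=3 reactions → 2N=8, M+R=8
member 0 (0-1): L=5.7113, (cx,cy)=(0.4964,0.8681)
member 1 (0-2): L=6.8530, (cx,cy)=(1.0000,0.0000)
member 2 (1-2): L=6.3817, (cx,cy)=(0.6296,-0.7769)
member 3 (1-3): L=7.0995, (cx,cy)=(0.9951,-0.0985)
member 4 (2-3): L=5.2367, (cx,cy)=(0.5819,0.8133)
solve A·x = −loads:
  F[0-1] = -2205.3487 N (compression)
  F[0-2] = -1434.8101 N (compression)
  F[1-2] = +2278.8767 N (tension)
  F[1-3] = +0.0000 N (tension)
  F[2-3] = -0.0000 N (compression)
  Rx@0 = +2529.5100 N
  Ry@0 = +1914.4699 N
  Ry@2 = -1770.4799 N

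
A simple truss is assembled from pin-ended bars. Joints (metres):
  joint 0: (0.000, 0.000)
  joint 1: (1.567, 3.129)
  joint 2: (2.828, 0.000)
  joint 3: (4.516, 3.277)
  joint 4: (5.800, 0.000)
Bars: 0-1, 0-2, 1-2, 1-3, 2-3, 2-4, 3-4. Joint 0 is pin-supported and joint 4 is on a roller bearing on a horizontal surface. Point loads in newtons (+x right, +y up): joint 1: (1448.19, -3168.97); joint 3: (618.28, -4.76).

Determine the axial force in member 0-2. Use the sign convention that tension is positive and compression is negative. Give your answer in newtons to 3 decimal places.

N=5 nodes, M=7 members, R=3 reactions → 2N=10, M+R=10
member 0 (0-1): L=3.4994, (cx,cy)=(0.4478,0.8941)
member 1 (0-2): L=2.8280, (cx,cy)=(1.0000,0.0000)
member 2 (1-2): L=3.3735, (cx,cy)=(0.3738,-0.9275)
member 3 (1-3): L=2.9527, (cx,cy)=(0.9987,0.0501)
member 4 (2-3): L=3.6862, (cx,cy)=(0.4579,0.8890)
member 5 (2-4): L=2.9720, (cx,cy)=(1.0000,0.0000)
member 6 (3-4): L=3.5196, (cx,cy)=(0.3648,-0.9311)
solve A·x = −loads:
  F[0-1] = -1323.3410 N (compression)
  F[0-2] = +2659.0423 N (tension)
  F[1-2] = -2206.6962 N (compression)
  F[1-3] = -1217.4483 N (compression)
  F[2-3] = +2302.3161 N (tension)
  F[2-4] = +779.9120 N (tension)
  F[3-4] = -2137.8163 N (compression)
  Rx@0 = -2066.4700 N
  Ry@0 = +1183.2538 N
  Ry@4 = +1990.4762 N

2659.042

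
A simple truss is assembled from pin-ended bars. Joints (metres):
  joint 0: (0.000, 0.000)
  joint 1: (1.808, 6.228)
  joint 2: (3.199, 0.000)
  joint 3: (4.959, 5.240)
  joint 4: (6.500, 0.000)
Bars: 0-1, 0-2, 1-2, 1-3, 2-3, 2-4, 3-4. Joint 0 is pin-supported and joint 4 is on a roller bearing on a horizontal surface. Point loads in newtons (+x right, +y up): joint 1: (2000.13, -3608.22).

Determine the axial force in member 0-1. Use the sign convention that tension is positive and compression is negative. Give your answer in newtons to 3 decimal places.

N=5 nodes, M=7 members, R=3 reactions → 2N=10, M+R=10
member 0 (0-1): L=6.4851, (cx,cy)=(0.2788,0.9604)
member 1 (0-2): L=3.1990, (cx,cy)=(1.0000,0.0000)
member 2 (1-2): L=6.3814, (cx,cy)=(0.2180,-0.9760)
member 3 (1-3): L=3.3023, (cx,cy)=(0.9542,-0.2992)
member 4 (2-3): L=5.5277, (cx,cy)=(0.3184,0.9480)
member 5 (2-4): L=3.3010, (cx,cy)=(1.0000,0.0000)
member 6 (3-4): L=5.4619, (cx,cy)=(0.2821,-0.9594)
solve A·x = −loads:
  F[0-1] = -716.5579 N (compression)
  F[0-2] = +2199.9005 N (tension)
  F[1-2] = -2457.3293 N (compression)
  F[1-3] = -1744.1554 N (compression)
  F[2-3] = +2529.9043 N (tension)
  F[2-4] = +858.7465 N (tension)
  F[3-4] = -3043.7262 N (compression)
  Rx@0 = -2000.1300 N
  Ry@0 = +688.1475 N
  Ry@4 = +2920.0725 N

-716.558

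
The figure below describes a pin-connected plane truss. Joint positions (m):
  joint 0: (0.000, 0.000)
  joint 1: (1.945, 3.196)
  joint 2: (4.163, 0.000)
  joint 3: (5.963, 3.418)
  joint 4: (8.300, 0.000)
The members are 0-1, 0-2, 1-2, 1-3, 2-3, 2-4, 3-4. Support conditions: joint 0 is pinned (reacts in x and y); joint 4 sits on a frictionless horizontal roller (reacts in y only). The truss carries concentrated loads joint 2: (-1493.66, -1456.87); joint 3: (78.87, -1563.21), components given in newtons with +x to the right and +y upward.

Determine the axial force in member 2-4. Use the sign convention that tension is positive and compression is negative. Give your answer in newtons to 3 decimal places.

1289.698

N=5 nodes, M=7 members, R=3 reactions → 2N=10, M+R=10
member 0 (0-1): L=3.7413, (cx,cy)=(0.5199,0.8542)
member 1 (0-2): L=4.1630, (cx,cy)=(1.0000,0.0000)
member 2 (1-2): L=3.8902, (cx,cy)=(0.5701,-0.8215)
member 3 (1-3): L=4.0241, (cx,cy)=(0.9985,0.0552)
member 4 (2-3): L=3.8630, (cx,cy)=(0.4660,0.8848)
member 5 (2-4): L=4.1370, (cx,cy)=(1.0000,0.0000)
member 6 (3-4): L=4.1406, (cx,cy)=(0.5644,-0.8255)
solve A·x = −loads:
  F[0-1] = -1327.2786 N (compression)
  F[0-2] = -724.7768 N (compression)
  F[1-2] = +1284.4536 N (tension)
  F[1-3] = -1424.5077 N (compression)
  F[2-3] = +453.9244 N (tension)
  F[2-4] = +1289.6978 N (tension)
  F[3-4] = -2285.0149 N (compression)
  Rx@0 = +1414.7900 N
  Ry@0 = +1133.8211 N
  Ry@4 = +1886.2589 N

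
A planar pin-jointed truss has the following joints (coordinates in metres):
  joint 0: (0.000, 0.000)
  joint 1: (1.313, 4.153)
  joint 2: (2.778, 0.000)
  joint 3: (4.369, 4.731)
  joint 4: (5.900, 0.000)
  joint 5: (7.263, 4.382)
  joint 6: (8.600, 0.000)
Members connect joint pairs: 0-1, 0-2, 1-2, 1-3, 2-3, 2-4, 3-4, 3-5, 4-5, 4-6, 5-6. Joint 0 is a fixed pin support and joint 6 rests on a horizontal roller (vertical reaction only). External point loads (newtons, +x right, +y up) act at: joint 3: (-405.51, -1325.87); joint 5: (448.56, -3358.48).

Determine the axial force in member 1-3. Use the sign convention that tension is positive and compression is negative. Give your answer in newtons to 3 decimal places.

-746.013

N=7 nodes, M=11 members, R=3 reactions → 2N=14, M+R=14
member 0 (0-1): L=4.3556, (cx,cy)=(0.3014,0.9535)
member 1 (0-2): L=2.7780, (cx,cy)=(1.0000,0.0000)
member 2 (1-2): L=4.4038, (cx,cy)=(0.3327,-0.9430)
member 3 (1-3): L=3.1102, (cx,cy)=(0.9826,0.1858)
member 4 (2-3): L=4.9914, (cx,cy)=(0.3188,0.9478)
member 5 (2-4): L=3.1220, (cx,cy)=(1.0000,0.0000)
member 6 (3-4): L=4.9726, (cx,cy)=(0.3079,-0.9514)
member 7 (3-5): L=2.9150, (cx,cy)=(0.9928,-0.1197)
member 8 (4-5): L=4.5891, (cx,cy)=(0.2970,0.9549)
member 9 (4-6): L=2.7000, (cx,cy)=(1.0000,0.0000)
member 10 (5-6): L=4.5814, (cx,cy)=(0.2918,-0.9565)
solve A·x = −loads:
  F[0-1] = -1225.9743 N (compression)
  F[0-2] = +412.6199 N (tension)
  F[1-2] = +1092.5296 N (tension)
  F[1-3] = -746.0128 N (compression)
  F[2-3] = -1087.0042 N (compression)
  F[2-4] = +1122.5507 N (tension)
  F[3-4] = -82.7374 N (compression)
  F[3-5] = -653.2154 N (compression)
  F[4-5] = +82.4382 N (tension)
  F[4-6] = +1072.5918 N (tension)
  F[5-6] = -3675.3952 N (compression)
  Rx@0 = -43.0500 N
  Ry@0 = +1168.9444 N
  Ry@6 = +3515.4056 N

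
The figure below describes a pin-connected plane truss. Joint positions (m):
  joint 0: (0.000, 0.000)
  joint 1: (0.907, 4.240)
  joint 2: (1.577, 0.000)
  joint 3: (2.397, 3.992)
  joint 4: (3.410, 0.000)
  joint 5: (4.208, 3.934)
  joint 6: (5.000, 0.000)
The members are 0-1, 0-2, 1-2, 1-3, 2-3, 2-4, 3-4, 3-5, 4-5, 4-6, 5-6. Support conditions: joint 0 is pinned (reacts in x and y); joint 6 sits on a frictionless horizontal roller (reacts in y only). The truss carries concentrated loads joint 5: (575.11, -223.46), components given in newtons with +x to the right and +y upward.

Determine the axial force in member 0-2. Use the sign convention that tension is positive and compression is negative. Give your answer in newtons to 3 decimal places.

485.886

N=7 nodes, M=11 members, R=3 reactions → 2N=14, M+R=14
member 0 (0-1): L=4.3359, (cx,cy)=(0.2092,0.9779)
member 1 (0-2): L=1.5770, (cx,cy)=(1.0000,0.0000)
member 2 (1-2): L=4.2926, (cx,cy)=(0.1561,-0.9877)
member 3 (1-3): L=1.5105, (cx,cy)=(0.9864,-0.1642)
member 4 (2-3): L=4.0753, (cx,cy)=(0.2012,0.9795)
member 5 (2-4): L=1.8330, (cx,cy)=(1.0000,0.0000)
member 6 (3-4): L=4.1185, (cx,cy)=(0.2460,-0.9693)
member 7 (3-5): L=1.8119, (cx,cy)=(0.9995,-0.0320)
member 8 (4-5): L=4.0141, (cx,cy)=(0.1988,0.9800)
member 9 (4-6): L=1.5900, (cx,cy)=(1.0000,0.0000)
member 10 (5-6): L=4.0129, (cx,cy)=(0.1974,-0.9803)
solve A·x = −loads:
  F[0-1] = +426.5369 N (tension)
  F[0-2] = +485.8859 N (tension)
  F[1-2] = -449.1233 N (compression)
  F[1-3] = +161.5161 N (tension)
  F[2-3] = +452.8811 N (tension)
  F[2-4] = +324.6616 N (tension)
  F[3-4] = -442.1890 N (compression)
  F[3-5] = +359.3942 N (tension)
  F[4-5] = +437.3337 N (tension)
  F[4-6] = +128.9588 N (tension)
  F[5-6] = -653.4127 N (compression)
  Rx@0 = -575.1100 N
  Ry@0 = -417.1005 N
  Ry@6 = +640.5605 N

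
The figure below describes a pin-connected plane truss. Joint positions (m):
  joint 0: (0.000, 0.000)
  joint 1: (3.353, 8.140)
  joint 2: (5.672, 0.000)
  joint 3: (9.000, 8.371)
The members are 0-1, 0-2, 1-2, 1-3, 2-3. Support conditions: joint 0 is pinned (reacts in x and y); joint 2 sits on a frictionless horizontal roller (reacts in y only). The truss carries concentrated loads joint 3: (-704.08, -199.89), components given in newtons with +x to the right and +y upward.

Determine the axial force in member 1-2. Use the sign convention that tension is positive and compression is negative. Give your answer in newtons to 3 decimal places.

N=4 nodes, M=5 members, R=3 reactions → 2N=8, M+R=8
member 0 (0-1): L=8.8035, (cx,cy)=(0.3809,0.9246)
member 1 (0-2): L=5.6720, (cx,cy)=(1.0000,0.0000)
member 2 (1-2): L=8.4639, (cx,cy)=(0.2740,-0.9617)
member 3 (1-3): L=5.6517, (cx,cy)=(0.9992,0.0409)
member 4 (2-3): L=9.0083, (cx,cy)=(0.3694,0.9293)
solve A·x = −loads:
  F[0-1] = -996.9732 N (compression)
  F[0-2] = -324.3630 N (compression)
  F[1-2] = +931.5024 N (tension)
  F[1-3] = -635.4681 N (compression)
  F[2-3] = -187.1572 N (compression)
  Rx@0 = +704.0800 N
  Ry@0 = +921.8300 N
  Ry@2 = -721.9400 N

931.502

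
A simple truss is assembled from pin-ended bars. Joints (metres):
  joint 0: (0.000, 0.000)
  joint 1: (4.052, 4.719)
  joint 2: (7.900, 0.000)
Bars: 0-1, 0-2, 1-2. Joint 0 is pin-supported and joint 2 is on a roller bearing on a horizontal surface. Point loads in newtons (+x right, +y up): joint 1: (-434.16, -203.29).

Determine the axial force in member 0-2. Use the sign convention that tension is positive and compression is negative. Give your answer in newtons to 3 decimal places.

-126.450

N=3 nodes, M=3 members, R=3 reactions → 2N=6, M+R=6
member 0 (0-1): L=6.2199, (cx,cy)=(0.6515,0.7587)
member 1 (0-2): L=7.9000, (cx,cy)=(1.0000,0.0000)
member 2 (1-2): L=6.0890, (cx,cy)=(0.6320,-0.7750)
solve A·x = −loads:
  F[0-1] = -472.3440 N (compression)
  F[0-2] = -126.4500 N (compression)
  F[1-2] = +200.0924 N (tension)
  Rx@0 = +434.1600 N
  Ry@0 = +358.3621 N
  Ry@2 = -155.0721 N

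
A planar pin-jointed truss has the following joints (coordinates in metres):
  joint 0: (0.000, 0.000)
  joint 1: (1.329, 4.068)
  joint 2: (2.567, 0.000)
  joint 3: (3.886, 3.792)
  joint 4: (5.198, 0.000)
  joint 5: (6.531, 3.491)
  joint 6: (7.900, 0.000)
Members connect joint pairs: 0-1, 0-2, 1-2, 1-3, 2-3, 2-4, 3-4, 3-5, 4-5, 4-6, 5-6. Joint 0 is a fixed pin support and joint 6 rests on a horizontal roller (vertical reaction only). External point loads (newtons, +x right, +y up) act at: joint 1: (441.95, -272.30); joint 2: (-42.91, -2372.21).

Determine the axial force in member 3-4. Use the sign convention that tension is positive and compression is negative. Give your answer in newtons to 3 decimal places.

-1011.668

N=7 nodes, M=11 members, R=3 reactions → 2N=14, M+R=14
member 0 (0-1): L=4.2796, (cx,cy)=(0.3105,0.9506)
member 1 (0-2): L=2.5670, (cx,cy)=(1.0000,0.0000)
member 2 (1-2): L=4.2522, (cx,cy)=(0.2911,-0.9567)
member 3 (1-3): L=2.5719, (cx,cy)=(0.9942,-0.1073)
member 4 (2-3): L=4.0149, (cx,cy)=(0.3285,0.9445)
member 5 (2-4): L=2.6310, (cx,cy)=(1.0000,0.0000)
member 6 (3-4): L=4.0126, (cx,cy)=(0.3270,-0.9450)
member 7 (3-5): L=2.6621, (cx,cy)=(0.9936,-0.1131)
member 8 (4-5): L=3.7368, (cx,cy)=(0.3567,0.9342)
member 9 (4-6): L=2.7020, (cx,cy)=(1.0000,0.0000)
member 10 (5-6): L=3.7498, (cx,cy)=(0.3651,-0.9310)
solve A·x = −loads:
  F[0-1] = -1683.5432 N (compression)
  F[0-2] = +921.8542 N (tension)
  F[1-2] = +1547.8377 N (tension)
  F[1-3] = -1423.6276 N (compression)
  F[2-3] = +943.8131 N (tension)
  F[2-4] = +1105.3350 N (tension)
  F[3-4] = -1011.6676 N (compression)
  F[3-5] = -779.5455 N (compression)
  F[4-5] = +1023.3864 N (tension)
  F[4-6] = +409.4854 N (tension)
  F[5-6] = -1121.6229 N (compression)
  Rx@0 = -399.0400 N
  Ry@0 = +1600.3072 N
  Ry@6 = +1044.2028 N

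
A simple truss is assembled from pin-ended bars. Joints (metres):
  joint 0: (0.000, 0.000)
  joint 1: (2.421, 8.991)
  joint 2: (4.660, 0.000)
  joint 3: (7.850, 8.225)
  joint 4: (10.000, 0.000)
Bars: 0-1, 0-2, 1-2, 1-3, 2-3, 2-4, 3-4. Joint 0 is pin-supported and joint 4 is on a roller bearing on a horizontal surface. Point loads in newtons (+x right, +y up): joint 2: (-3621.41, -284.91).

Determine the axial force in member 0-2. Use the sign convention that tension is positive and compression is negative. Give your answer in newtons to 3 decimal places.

N=5 nodes, M=7 members, R=3 reactions → 2N=10, M+R=10
member 0 (0-1): L=9.3112, (cx,cy)=(0.2600,0.9656)
member 1 (0-2): L=4.6600, (cx,cy)=(1.0000,0.0000)
member 2 (1-2): L=9.2656, (cx,cy)=(0.2416,-0.9704)
member 3 (1-3): L=5.4828, (cx,cy)=(0.9902,-0.1397)
member 4 (2-3): L=8.8219, (cx,cy)=(0.3616,0.9323)
member 5 (2-4): L=5.3400, (cx,cy)=(1.0000,0.0000)
member 6 (3-4): L=8.5014, (cx,cy)=(0.2529,-0.9675)
solve A·x = −loads:
  F[0-1] = -157.5610 N (compression)
  F[0-2] = -3580.4429 N (compression)
  F[1-2] = +168.6717 N (tension)
  F[1-3] = -82.5356 N (compression)
  F[2-3] = +130.0360 N (tension)
  F[2-4] = +34.7053 N (tension)
  F[3-4] = -137.2291 N (compression)
  Rx@0 = +3621.4100 N
  Ry@0 = +152.1419 N
  Ry@4 = +132.7681 N

-3580.443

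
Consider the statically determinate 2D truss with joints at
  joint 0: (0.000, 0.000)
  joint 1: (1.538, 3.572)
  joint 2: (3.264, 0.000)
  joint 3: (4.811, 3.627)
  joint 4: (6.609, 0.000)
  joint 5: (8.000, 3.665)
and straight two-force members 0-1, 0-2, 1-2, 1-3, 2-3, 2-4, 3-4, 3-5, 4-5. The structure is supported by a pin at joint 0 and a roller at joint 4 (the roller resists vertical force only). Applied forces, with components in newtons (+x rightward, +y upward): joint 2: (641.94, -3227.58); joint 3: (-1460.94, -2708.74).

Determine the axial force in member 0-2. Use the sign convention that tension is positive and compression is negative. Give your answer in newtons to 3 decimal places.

546.879

N=6 nodes, M=9 members, R=3 reactions → 2N=12, M+R=12
member 0 (0-1): L=3.8890, (cx,cy)=(0.3955,0.9185)
member 1 (0-2): L=3.2640, (cx,cy)=(1.0000,0.0000)
member 2 (1-2): L=3.9671, (cx,cy)=(0.4351,-0.9004)
member 3 (1-3): L=3.2735, (cx,cy)=(0.9999,0.0168)
member 4 (2-3): L=3.9431, (cx,cy)=(0.3923,0.9198)
member 5 (2-4): L=3.3450, (cx,cy)=(1.0000,0.0000)
member 6 (3-4): L=4.0482, (cx,cy)=(0.4441,-0.8960)
member 7 (3-5): L=3.1892, (cx,cy)=(0.9999,0.0119)
member 8 (4-5): L=3.9201, (cx,cy)=(0.3548,0.9349)
solve A·x = −loads:
  F[0-1] = -3453.8087 N (compression)
  F[0-2] = +546.8791 N (tension)
  F[1-2] = +3469.5123 N (tension)
  F[1-3] = -2875.7772 N (compression)
  F[2-3] = +112.6826 N (tension)
  F[2-4] = +1370.2228 N (tension)
  F[3-4] = -3085.0599 N (compression)
  F[3-5] = +0.0000 N (tension)
  F[4-5] = +0.0000 N (tension)
  Rx@0 = +819.0000 N
  Ry@0 = +3172.2498 N
  Ry@4 = +2764.0702 N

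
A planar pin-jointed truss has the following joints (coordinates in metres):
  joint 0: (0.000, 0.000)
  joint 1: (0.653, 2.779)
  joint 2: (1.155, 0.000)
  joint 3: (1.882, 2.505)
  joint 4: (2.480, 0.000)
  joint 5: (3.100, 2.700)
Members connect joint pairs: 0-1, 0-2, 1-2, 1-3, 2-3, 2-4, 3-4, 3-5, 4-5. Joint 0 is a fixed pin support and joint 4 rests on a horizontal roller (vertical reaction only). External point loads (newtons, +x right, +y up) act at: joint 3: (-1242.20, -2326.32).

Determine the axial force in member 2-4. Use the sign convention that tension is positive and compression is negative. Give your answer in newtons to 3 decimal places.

N=6 nodes, M=9 members, R=3 reactions → 2N=12, M+R=12
member 0 (0-1): L=2.8547, (cx,cy)=(0.2287,0.9735)
member 1 (0-2): L=1.1550, (cx,cy)=(1.0000,0.0000)
member 2 (1-2): L=2.8240, (cx,cy)=(0.1778,-0.9841)
member 3 (1-3): L=1.2592, (cx,cy)=(0.9760,-0.2176)
member 4 (2-3): L=2.6084, (cx,cy)=(0.2787,0.9604)
member 5 (2-4): L=1.3250, (cx,cy)=(1.0000,0.0000)
member 6 (3-4): L=2.5754, (cx,cy)=(0.2322,-0.9727)
member 7 (3-5): L=1.2335, (cx,cy)=(0.9874,0.1581)
member 8 (4-5): L=2.7703, (cx,cy)=(0.2238,0.9746)
solve A·x = −loads:
  F[0-1] = -1865.1171 N (compression)
  F[0-2] = -815.5611 N (compression)
  F[1-2] = +2023.1876 N (tension)
  F[1-3] = -805.5920 N (compression)
  F[2-3] = -2073.1168 N (compression)
  F[2-4] = +121.9048 N (tension)
  F[3-4] = -525.0036 N (compression)
  F[3-5] = +0.0000 N (tension)
  F[4-5] = -0.0000 N (compression)
  Rx@0 = +1242.2000 N
  Ry@0 = +1815.6655 N
  Ry@4 = +510.6545 N

121.905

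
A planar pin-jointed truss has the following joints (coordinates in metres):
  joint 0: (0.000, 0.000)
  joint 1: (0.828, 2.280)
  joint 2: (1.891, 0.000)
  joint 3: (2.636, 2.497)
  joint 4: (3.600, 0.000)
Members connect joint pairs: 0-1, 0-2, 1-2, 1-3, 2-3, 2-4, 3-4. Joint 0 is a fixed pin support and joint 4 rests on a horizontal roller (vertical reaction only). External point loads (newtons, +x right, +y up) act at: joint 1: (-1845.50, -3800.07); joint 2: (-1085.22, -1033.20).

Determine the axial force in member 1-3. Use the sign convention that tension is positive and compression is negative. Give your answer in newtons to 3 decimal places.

-177.244

N=5 nodes, M=7 members, R=3 reactions → 2N=10, M+R=10
member 0 (0-1): L=2.4257, (cx,cy)=(0.3413,0.9399)
member 1 (0-2): L=1.8910, (cx,cy)=(1.0000,0.0000)
member 2 (1-2): L=2.5156, (cx,cy)=(0.4226,-0.9063)
member 3 (1-3): L=1.8210, (cx,cy)=(0.9929,0.1192)
member 4 (2-3): L=2.6058, (cx,cy)=(0.2859,0.9583)
member 5 (2-4): L=1.7090, (cx,cy)=(1.0000,0.0000)
member 6 (3-4): L=2.6766, (cx,cy)=(0.3602,-0.9329)
solve A·x = −loads:
  F[0-1] = -4878.3586 N (compression)
  F[0-2] = -1265.5127 N (compression)
  F[1-2] = +843.1337 N (tension)
  F[1-3] = -177.2441 N (compression)
  F[2-3] = +280.7574 N (tension)
  F[2-4] = +95.7114 N (tension)
  F[3-4] = -265.7503 N (compression)
  Rx@0 = +2930.7200 N
  Ry@0 = +4585.3536 N
  Ry@4 = +247.9164 N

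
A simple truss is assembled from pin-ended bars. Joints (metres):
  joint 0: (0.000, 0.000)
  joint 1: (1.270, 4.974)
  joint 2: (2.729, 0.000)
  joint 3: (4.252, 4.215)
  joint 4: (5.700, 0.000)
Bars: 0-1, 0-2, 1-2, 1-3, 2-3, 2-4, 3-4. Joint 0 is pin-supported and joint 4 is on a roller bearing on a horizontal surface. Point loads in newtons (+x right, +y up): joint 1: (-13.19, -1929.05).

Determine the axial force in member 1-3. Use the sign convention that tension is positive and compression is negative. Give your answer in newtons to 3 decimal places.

N=5 nodes, M=7 members, R=3 reactions → 2N=10, M+R=10
member 0 (0-1): L=5.1336, (cx,cy)=(0.2474,0.9689)
member 1 (0-2): L=2.7290, (cx,cy)=(1.0000,0.0000)
member 2 (1-2): L=5.1836, (cx,cy)=(0.2815,-0.9596)
member 3 (1-3): L=3.0771, (cx,cy)=(0.9691,-0.2467)
member 4 (2-3): L=4.4817, (cx,cy)=(0.3398,0.9405)
member 5 (2-4): L=2.9710, (cx,cy)=(1.0000,0.0000)
member 6 (3-4): L=4.4568, (cx,cy)=(0.3249,-0.9457)
solve A·x = −loads:
  F[0-1] = -1559.2214 N (compression)
  F[0-2] = +372.5474 N (tension)
  F[1-2] = -364.2994 N (compression)
  F[1-3] = -278.6182 N (compression)
  F[2-3] = +371.6910 N (tension)
  F[2-4] = +143.6993 N (tension)
  F[3-4] = -442.2905 N (compression)
  Rx@0 = +13.1900 N
  Ry@0 = +1510.7541 N
  Ry@4 = +418.2959 N

-278.618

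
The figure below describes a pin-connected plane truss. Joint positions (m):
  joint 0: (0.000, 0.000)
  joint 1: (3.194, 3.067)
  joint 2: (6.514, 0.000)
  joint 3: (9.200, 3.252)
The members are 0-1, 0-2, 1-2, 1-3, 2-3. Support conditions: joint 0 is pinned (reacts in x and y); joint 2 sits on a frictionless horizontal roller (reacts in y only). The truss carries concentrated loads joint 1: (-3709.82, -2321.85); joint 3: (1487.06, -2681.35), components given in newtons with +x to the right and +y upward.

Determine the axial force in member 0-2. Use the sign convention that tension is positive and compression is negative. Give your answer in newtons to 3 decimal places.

N=4 nodes, M=5 members, R=3 reactions → 2N=8, M+R=8
member 0 (0-1): L=4.4281, (cx,cy)=(0.7213,0.6926)
member 1 (0-2): L=6.5140, (cx,cy)=(1.0000,0.0000)
member 2 (1-2): L=4.5198, (cx,cy)=(0.7345,-0.6786)
member 3 (1-3): L=6.0088, (cx,cy)=(0.9995,0.0308)
member 4 (2-3): L=4.2178, (cx,cy)=(0.6368,0.7710)
solve A·x = −loads:
  F[0-1] = -1562.2673 N (compression)
  F[0-2] = -1095.8941 N (compression)
  F[1-2] = -1654.6558 N (compression)
  F[1-3] = +3800.1672 N (tension)
  F[2-3] = -3629.4480 N (compression)
  Rx@0 = +2222.7600 N
  Ry@0 = +1082.0594 N
  Ry@2 = +3921.1406 N

-1095.894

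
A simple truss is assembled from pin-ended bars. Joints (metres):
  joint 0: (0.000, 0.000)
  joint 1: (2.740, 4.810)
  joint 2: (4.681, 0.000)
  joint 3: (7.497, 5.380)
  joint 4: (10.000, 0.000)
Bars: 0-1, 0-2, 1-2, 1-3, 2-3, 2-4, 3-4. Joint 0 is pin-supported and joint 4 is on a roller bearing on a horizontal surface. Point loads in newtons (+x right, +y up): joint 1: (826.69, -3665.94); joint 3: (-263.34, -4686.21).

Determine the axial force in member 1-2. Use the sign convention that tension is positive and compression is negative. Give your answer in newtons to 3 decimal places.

N=5 nodes, M=7 members, R=3 reactions → 2N=10, M+R=10
member 0 (0-1): L=5.5357, (cx,cy)=(0.4950,0.8689)
member 1 (0-2): L=4.6810, (cx,cy)=(1.0000,0.0000)
member 2 (1-2): L=5.1869, (cx,cy)=(0.3742,-0.9273)
member 3 (1-3): L=4.7910, (cx,cy)=(0.9929,0.1190)
member 4 (2-3): L=6.0724, (cx,cy)=(0.4637,0.8860)
member 5 (2-4): L=5.3190, (cx,cy)=(1.0000,0.0000)
member 6 (3-4): L=5.9338, (cx,cy)=(0.4218,-0.9067)
solve A·x = −loads:
  F[0-1] = -4118.3465 N (compression)
  F[0-2] = +2601.8131 N (tension)
  F[1-2] = -443.1091 N (compression)
  F[1-3] = -2718.6443 N (compression)
  F[2-3] = +463.7992 N (tension)
  F[2-4] = +2220.9148 N (tension)
  F[3-4] = -5265.0247 N (compression)
  Rx@0 = -563.3500 N
  Ry@0 = +3578.4698 N
  Ry@4 = +4773.6802 N

-443.109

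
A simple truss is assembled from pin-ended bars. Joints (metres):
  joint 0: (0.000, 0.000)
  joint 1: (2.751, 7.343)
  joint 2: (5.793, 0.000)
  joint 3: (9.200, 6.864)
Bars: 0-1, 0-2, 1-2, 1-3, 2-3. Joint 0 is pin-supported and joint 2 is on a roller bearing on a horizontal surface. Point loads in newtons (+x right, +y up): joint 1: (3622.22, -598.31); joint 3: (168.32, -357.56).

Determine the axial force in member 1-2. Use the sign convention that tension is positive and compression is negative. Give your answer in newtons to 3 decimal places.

N=4 nodes, M=5 members, R=3 reactions → 2N=8, M+R=8
member 0 (0-1): L=7.8414, (cx,cy)=(0.3508,0.9364)
member 1 (0-2): L=5.7930, (cx,cy)=(1.0000,0.0000)
member 2 (1-2): L=7.9482, (cx,cy)=(0.3827,-0.9239)
member 3 (1-3): L=6.4668, (cx,cy)=(0.9973,-0.0741)
member 4 (2-3): L=7.6630, (cx,cy)=(0.4446,0.8957)
solve A·x = −loads:
  F[0-1] = +5005.0687 N (tension)
  F[0-2] = +2034.6121 N (tension)
  F[1-2] = -5747.6469 N (compression)
  F[1-3] = +334.4211 N (tension)
  F[2-3] = -371.5290 N (compression)
  Rx@0 = -3790.5400 N
  Ry@0 = -4686.9425 N
  Ry@2 = +5642.8125 N

-5747.647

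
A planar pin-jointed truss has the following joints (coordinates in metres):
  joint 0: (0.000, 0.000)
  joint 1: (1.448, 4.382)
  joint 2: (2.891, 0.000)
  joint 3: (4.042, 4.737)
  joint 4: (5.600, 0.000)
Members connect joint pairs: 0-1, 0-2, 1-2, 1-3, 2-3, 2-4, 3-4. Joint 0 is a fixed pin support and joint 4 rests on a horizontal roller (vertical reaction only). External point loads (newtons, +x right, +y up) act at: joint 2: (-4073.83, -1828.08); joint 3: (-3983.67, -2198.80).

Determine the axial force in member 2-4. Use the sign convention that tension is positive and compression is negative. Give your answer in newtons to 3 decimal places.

-275.931

N=5 nodes, M=7 members, R=3 reactions → 2N=10, M+R=10
member 0 (0-1): L=4.6150, (cx,cy)=(0.3138,0.9495)
member 1 (0-2): L=2.8910, (cx,cy)=(1.0000,0.0000)
member 2 (1-2): L=4.6135, (cx,cy)=(0.3128,-0.9498)
member 3 (1-3): L=2.6182, (cx,cy)=(0.9908,0.1356)
member 4 (2-3): L=4.8748, (cx,cy)=(0.2361,0.9717)
member 5 (2-4): L=2.7090, (cx,cy)=(1.0000,0.0000)
member 6 (3-4): L=4.9866, (cx,cy)=(0.3124,-0.9499)
solve A·x = −loads:
  F[0-1] = -5124.6040 N (compression)
  F[0-2] = -6449.6221 N (compression)
  F[1-2] = +4680.2731 N (tension)
  F[1-3] = -3100.4025 N (compression)
  F[2-3] = -2693.5206 N (compression)
  F[2-4] = -275.9305 N (compression)
  F[3-4] = +883.1611 N (tension)
  Rx@0 = +8057.5000 N
  Ry@0 = +4865.8293 N
  Ry@4 = -838.9493 N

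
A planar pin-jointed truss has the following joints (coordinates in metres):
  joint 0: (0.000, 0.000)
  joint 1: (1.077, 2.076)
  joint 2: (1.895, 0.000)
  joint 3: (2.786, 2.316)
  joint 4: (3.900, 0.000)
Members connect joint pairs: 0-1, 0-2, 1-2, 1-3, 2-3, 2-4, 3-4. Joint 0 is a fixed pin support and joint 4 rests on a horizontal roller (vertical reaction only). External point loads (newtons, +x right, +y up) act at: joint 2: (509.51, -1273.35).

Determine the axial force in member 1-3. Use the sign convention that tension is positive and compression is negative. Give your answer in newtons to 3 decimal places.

-571.782

N=5 nodes, M=7 members, R=3 reactions → 2N=10, M+R=10
member 0 (0-1): L=2.3387, (cx,cy)=(0.4605,0.8877)
member 1 (0-2): L=1.8950, (cx,cy)=(1.0000,0.0000)
member 2 (1-2): L=2.2313, (cx,cy)=(0.3666,-0.9304)
member 3 (1-3): L=1.7258, (cx,cy)=(0.9903,0.1391)
member 4 (2-3): L=2.4815, (cx,cy)=(0.3591,0.9333)
member 5 (2-4): L=2.0050, (cx,cy)=(1.0000,0.0000)
member 6 (3-4): L=2.5700, (cx,cy)=(0.4335,-0.9012)
solve A·x = −loads:
  F[0-1] = -737.4833 N (compression)
  F[0-2] = +849.1243 N (tension)
  F[1-2] = +618.1511 N (tension)
  F[1-3] = -571.7815 N (compression)
  F[2-3] = +748.1232 N (tension)
  F[2-4] = +297.6042 N (tension)
  F[3-4] = -686.5709 N (compression)
  Rx@0 = -509.5100 N
  Ry@0 = +654.6325 N
  Ry@4 = +618.7175 N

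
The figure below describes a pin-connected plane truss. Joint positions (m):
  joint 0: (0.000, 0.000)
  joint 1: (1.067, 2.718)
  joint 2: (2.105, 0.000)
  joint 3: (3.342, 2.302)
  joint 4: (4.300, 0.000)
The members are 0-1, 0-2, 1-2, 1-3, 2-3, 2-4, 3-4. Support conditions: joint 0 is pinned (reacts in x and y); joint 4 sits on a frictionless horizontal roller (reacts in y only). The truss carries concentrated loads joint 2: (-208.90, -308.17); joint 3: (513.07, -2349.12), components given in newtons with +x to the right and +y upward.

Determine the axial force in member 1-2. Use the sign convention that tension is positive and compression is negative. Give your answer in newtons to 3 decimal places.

500.768

N=5 nodes, M=7 members, R=3 reactions → 2N=10, M+R=10
member 0 (0-1): L=2.9199, (cx,cy)=(0.3654,0.9308)
member 1 (0-2): L=2.1050, (cx,cy)=(1.0000,0.0000)
member 2 (1-2): L=2.9095, (cx,cy)=(0.3568,-0.9342)
member 3 (1-3): L=2.3127, (cx,cy)=(0.9837,-0.1799)
member 4 (2-3): L=2.6133, (cx,cy)=(0.4733,0.8809)
member 5 (2-4): L=2.1950, (cx,cy)=(1.0000,0.0000)
member 6 (3-4): L=2.4934, (cx,cy)=(0.3842,-0.9232)
solve A·x = −loads:
  F[0-1] = -436.1645 N (compression)
  F[0-2] = +463.5529 N (tension)
  F[1-2] = +500.7676 N (tension)
  F[1-3] = -343.6453 N (compression)
  F[2-3] = -181.2329 N (compression)
  F[2-4] = +936.8962 N (tension)
  F[3-4] = -2438.4581 N (compression)
  Rx@0 = -304.1700 N
  Ry@0 = +406.0007 N
  Ry@4 = +2251.2893 N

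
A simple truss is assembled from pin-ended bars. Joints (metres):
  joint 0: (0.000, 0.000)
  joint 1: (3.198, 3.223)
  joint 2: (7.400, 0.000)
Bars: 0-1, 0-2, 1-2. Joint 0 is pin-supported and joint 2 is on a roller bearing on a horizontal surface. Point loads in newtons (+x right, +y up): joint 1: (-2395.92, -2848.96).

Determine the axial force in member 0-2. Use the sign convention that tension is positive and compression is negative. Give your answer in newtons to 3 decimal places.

244.705

N=3 nodes, M=3 members, R=3 reactions → 2N=6, M+R=6
member 0 (0-1): L=4.5404, (cx,cy)=(0.7043,0.7099)
member 1 (0-2): L=7.4000, (cx,cy)=(1.0000,0.0000)
member 2 (1-2): L=5.2957, (cx,cy)=(0.7935,-0.6086)
solve A·x = −loads:
  F[0-1] = -3749.0325 N (compression)
  F[0-2] = +244.7048 N (tension)
  F[1-2] = -308.3973 N (compression)
  Rx@0 = +2395.9200 N
  Ry@0 = +2661.2676 N
  Ry@2 = +187.6924 N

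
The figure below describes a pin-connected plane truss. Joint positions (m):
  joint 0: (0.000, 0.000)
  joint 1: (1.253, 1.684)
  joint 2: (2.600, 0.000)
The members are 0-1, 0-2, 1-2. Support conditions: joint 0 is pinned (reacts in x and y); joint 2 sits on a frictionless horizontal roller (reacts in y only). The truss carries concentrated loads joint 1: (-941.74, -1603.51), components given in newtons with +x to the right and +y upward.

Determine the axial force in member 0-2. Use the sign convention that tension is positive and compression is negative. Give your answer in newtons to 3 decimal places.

130.229

N=3 nodes, M=3 members, R=3 reactions → 2N=6, M+R=6
member 0 (0-1): L=2.0990, (cx,cy)=(0.5969,0.8023)
member 1 (0-2): L=2.6000, (cx,cy)=(1.0000,0.0000)
member 2 (1-2): L=2.1564, (cx,cy)=(0.6246,-0.7809)
solve A·x = −loads:
  F[0-1] = -1795.7540 N (compression)
  F[0-2] = +130.2292 N (tension)
  F[1-2] = -208.4874 N (compression)
  Rx@0 = +941.7400 N
  Ry@0 = +1440.6993 N
  Ry@2 = +162.8107 N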